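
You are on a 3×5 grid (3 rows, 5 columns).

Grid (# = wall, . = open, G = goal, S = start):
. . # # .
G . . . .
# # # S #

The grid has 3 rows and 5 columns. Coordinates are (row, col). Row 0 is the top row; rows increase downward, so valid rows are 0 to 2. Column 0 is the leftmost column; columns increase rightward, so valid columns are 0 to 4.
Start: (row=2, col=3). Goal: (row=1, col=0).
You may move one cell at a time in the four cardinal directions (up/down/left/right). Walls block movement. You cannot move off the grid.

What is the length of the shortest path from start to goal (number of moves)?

Answer: Shortest path length: 4

Derivation:
BFS from (row=2, col=3) until reaching (row=1, col=0):
  Distance 0: (row=2, col=3)
  Distance 1: (row=1, col=3)
  Distance 2: (row=1, col=2), (row=1, col=4)
  Distance 3: (row=0, col=4), (row=1, col=1)
  Distance 4: (row=0, col=1), (row=1, col=0)  <- goal reached here
One shortest path (4 moves): (row=2, col=3) -> (row=1, col=3) -> (row=1, col=2) -> (row=1, col=1) -> (row=1, col=0)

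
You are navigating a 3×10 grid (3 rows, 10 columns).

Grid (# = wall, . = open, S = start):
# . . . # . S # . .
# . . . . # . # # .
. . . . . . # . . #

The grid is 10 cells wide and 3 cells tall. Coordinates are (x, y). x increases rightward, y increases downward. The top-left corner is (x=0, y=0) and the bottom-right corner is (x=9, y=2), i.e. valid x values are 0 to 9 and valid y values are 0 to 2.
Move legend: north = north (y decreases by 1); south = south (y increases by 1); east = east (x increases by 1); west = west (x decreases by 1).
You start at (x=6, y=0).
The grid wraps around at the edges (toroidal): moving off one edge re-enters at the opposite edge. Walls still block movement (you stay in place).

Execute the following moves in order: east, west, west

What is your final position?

Answer: Final position: (x=5, y=0)

Derivation:
Start: (x=6, y=0)
  east (east): blocked, stay at (x=6, y=0)
  west (west): (x=6, y=0) -> (x=5, y=0)
  west (west): blocked, stay at (x=5, y=0)
Final: (x=5, y=0)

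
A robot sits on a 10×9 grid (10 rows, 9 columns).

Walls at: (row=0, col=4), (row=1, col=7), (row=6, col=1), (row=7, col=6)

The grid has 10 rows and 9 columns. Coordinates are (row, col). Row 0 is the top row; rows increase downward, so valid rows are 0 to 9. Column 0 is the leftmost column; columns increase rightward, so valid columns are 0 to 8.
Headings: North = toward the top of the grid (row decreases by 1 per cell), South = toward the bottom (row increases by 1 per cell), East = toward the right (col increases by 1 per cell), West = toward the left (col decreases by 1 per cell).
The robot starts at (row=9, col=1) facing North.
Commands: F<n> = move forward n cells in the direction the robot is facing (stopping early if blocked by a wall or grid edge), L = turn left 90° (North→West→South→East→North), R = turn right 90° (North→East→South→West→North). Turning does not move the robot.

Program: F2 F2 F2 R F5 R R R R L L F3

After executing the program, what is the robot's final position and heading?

Answer: Final position: (row=7, col=2), facing West

Derivation:
Start: (row=9, col=1), facing North
  F2: move forward 2, now at (row=7, col=1)
  F2: move forward 0/2 (blocked), now at (row=7, col=1)
  F2: move forward 0/2 (blocked), now at (row=7, col=1)
  R: turn right, now facing East
  F5: move forward 4/5 (blocked), now at (row=7, col=5)
  R: turn right, now facing South
  R: turn right, now facing West
  R: turn right, now facing North
  R: turn right, now facing East
  L: turn left, now facing North
  L: turn left, now facing West
  F3: move forward 3, now at (row=7, col=2)
Final: (row=7, col=2), facing West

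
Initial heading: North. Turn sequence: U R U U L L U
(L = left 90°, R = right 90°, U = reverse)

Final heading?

Answer: Final heading: West

Derivation:
Start: North
  U (U-turn (180°)) -> South
  R (right (90° clockwise)) -> West
  U (U-turn (180°)) -> East
  U (U-turn (180°)) -> West
  L (left (90° counter-clockwise)) -> South
  L (left (90° counter-clockwise)) -> East
  U (U-turn (180°)) -> West
Final: West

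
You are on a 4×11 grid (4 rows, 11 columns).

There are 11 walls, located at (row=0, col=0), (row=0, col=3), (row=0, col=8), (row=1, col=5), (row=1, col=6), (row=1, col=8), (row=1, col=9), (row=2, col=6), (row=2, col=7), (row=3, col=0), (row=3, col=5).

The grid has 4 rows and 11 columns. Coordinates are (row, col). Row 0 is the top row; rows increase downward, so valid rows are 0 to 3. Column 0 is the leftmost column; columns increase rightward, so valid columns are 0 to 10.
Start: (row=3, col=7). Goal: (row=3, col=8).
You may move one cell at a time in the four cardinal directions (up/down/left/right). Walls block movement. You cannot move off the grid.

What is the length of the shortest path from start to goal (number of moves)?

Answer: Shortest path length: 1

Derivation:
BFS from (row=3, col=7) until reaching (row=3, col=8):
  Distance 0: (row=3, col=7)
  Distance 1: (row=3, col=6), (row=3, col=8)  <- goal reached here
One shortest path (1 moves): (row=3, col=7) -> (row=3, col=8)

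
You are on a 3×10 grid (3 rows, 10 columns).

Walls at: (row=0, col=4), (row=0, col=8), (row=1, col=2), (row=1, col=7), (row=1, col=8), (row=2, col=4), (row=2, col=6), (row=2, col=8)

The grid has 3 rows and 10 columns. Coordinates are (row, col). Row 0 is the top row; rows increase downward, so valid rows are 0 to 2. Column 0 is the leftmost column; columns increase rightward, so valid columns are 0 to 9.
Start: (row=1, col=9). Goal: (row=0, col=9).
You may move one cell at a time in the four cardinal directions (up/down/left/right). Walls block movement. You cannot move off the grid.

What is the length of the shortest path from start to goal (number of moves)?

BFS from (row=1, col=9) until reaching (row=0, col=9):
  Distance 0: (row=1, col=9)
  Distance 1: (row=0, col=9), (row=2, col=9)  <- goal reached here
One shortest path (1 moves): (row=1, col=9) -> (row=0, col=9)

Answer: Shortest path length: 1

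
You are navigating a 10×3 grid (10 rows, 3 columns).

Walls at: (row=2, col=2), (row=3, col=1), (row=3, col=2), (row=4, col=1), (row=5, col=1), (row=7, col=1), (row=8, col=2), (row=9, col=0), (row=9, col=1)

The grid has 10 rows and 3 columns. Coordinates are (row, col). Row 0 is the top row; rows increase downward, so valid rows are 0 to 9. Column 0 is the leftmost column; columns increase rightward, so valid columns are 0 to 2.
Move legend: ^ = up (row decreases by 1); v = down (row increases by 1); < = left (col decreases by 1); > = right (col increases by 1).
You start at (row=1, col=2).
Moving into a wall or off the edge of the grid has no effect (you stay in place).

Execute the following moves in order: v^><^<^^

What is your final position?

Start: (row=1, col=2)
  v (down): blocked, stay at (row=1, col=2)
  ^ (up): (row=1, col=2) -> (row=0, col=2)
  > (right): blocked, stay at (row=0, col=2)
  < (left): (row=0, col=2) -> (row=0, col=1)
  ^ (up): blocked, stay at (row=0, col=1)
  < (left): (row=0, col=1) -> (row=0, col=0)
  ^ (up): blocked, stay at (row=0, col=0)
  ^ (up): blocked, stay at (row=0, col=0)
Final: (row=0, col=0)

Answer: Final position: (row=0, col=0)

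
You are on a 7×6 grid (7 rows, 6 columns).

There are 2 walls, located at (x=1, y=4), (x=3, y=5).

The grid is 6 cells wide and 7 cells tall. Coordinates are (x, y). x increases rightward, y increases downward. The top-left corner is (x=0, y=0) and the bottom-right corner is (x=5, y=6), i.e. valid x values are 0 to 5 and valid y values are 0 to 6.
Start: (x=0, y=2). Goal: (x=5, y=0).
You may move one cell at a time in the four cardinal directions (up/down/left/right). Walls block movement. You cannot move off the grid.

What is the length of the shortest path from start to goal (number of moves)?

BFS from (x=0, y=2) until reaching (x=5, y=0):
  Distance 0: (x=0, y=2)
  Distance 1: (x=0, y=1), (x=1, y=2), (x=0, y=3)
  Distance 2: (x=0, y=0), (x=1, y=1), (x=2, y=2), (x=1, y=3), (x=0, y=4)
  Distance 3: (x=1, y=0), (x=2, y=1), (x=3, y=2), (x=2, y=3), (x=0, y=5)
  Distance 4: (x=2, y=0), (x=3, y=1), (x=4, y=2), (x=3, y=3), (x=2, y=4), (x=1, y=5), (x=0, y=6)
  Distance 5: (x=3, y=0), (x=4, y=1), (x=5, y=2), (x=4, y=3), (x=3, y=4), (x=2, y=5), (x=1, y=6)
  Distance 6: (x=4, y=0), (x=5, y=1), (x=5, y=3), (x=4, y=4), (x=2, y=6)
  Distance 7: (x=5, y=0), (x=5, y=4), (x=4, y=5), (x=3, y=6)  <- goal reached here
One shortest path (7 moves): (x=0, y=2) -> (x=1, y=2) -> (x=2, y=2) -> (x=3, y=2) -> (x=4, y=2) -> (x=5, y=2) -> (x=5, y=1) -> (x=5, y=0)

Answer: Shortest path length: 7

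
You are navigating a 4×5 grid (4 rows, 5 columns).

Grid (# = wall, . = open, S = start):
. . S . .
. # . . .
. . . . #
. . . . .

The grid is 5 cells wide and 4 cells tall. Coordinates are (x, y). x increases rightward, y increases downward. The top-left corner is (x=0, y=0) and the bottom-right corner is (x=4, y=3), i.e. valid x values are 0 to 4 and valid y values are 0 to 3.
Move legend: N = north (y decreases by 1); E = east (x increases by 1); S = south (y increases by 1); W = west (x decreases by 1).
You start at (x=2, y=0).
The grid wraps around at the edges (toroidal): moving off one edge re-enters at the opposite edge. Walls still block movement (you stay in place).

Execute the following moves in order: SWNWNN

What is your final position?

Start: (x=2, y=0)
  S (south): (x=2, y=0) -> (x=2, y=1)
  W (west): blocked, stay at (x=2, y=1)
  N (north): (x=2, y=1) -> (x=2, y=0)
  W (west): (x=2, y=0) -> (x=1, y=0)
  N (north): (x=1, y=0) -> (x=1, y=3)
  N (north): (x=1, y=3) -> (x=1, y=2)
Final: (x=1, y=2)

Answer: Final position: (x=1, y=2)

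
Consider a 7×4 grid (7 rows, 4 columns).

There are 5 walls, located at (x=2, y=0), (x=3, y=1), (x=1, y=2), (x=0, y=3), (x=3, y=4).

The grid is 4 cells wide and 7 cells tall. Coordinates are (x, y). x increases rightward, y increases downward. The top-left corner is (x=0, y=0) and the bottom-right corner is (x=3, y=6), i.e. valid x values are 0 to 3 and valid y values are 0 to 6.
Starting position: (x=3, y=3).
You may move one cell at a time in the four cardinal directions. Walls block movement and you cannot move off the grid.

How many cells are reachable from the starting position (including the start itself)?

Answer: Reachable cells: 22

Derivation:
BFS flood-fill from (x=3, y=3):
  Distance 0: (x=3, y=3)
  Distance 1: (x=3, y=2), (x=2, y=3)
  Distance 2: (x=2, y=2), (x=1, y=3), (x=2, y=4)
  Distance 3: (x=2, y=1), (x=1, y=4), (x=2, y=5)
  Distance 4: (x=1, y=1), (x=0, y=4), (x=1, y=5), (x=3, y=5), (x=2, y=6)
  Distance 5: (x=1, y=0), (x=0, y=1), (x=0, y=5), (x=1, y=6), (x=3, y=6)
  Distance 6: (x=0, y=0), (x=0, y=2), (x=0, y=6)
Total reachable: 22 (grid has 23 open cells total)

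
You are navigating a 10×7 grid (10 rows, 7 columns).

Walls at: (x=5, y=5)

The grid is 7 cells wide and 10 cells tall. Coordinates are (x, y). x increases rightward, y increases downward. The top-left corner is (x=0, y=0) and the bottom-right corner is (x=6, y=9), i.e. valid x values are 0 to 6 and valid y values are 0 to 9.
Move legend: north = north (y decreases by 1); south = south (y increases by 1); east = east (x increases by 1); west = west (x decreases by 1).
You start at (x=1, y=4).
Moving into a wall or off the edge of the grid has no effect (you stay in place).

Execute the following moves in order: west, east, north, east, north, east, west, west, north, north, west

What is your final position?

Answer: Final position: (x=0, y=0)

Derivation:
Start: (x=1, y=4)
  west (west): (x=1, y=4) -> (x=0, y=4)
  east (east): (x=0, y=4) -> (x=1, y=4)
  north (north): (x=1, y=4) -> (x=1, y=3)
  east (east): (x=1, y=3) -> (x=2, y=3)
  north (north): (x=2, y=3) -> (x=2, y=2)
  east (east): (x=2, y=2) -> (x=3, y=2)
  west (west): (x=3, y=2) -> (x=2, y=2)
  west (west): (x=2, y=2) -> (x=1, y=2)
  north (north): (x=1, y=2) -> (x=1, y=1)
  north (north): (x=1, y=1) -> (x=1, y=0)
  west (west): (x=1, y=0) -> (x=0, y=0)
Final: (x=0, y=0)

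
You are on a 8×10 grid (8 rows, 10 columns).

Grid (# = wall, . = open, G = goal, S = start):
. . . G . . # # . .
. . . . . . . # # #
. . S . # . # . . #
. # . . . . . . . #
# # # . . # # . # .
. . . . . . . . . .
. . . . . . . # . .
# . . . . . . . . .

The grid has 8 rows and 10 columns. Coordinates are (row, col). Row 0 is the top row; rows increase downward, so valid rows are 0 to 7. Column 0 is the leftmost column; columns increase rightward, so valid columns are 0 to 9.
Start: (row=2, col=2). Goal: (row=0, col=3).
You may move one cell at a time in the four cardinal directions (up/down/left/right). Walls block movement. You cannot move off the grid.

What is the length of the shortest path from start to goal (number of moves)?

Answer: Shortest path length: 3

Derivation:
BFS from (row=2, col=2) until reaching (row=0, col=3):
  Distance 0: (row=2, col=2)
  Distance 1: (row=1, col=2), (row=2, col=1), (row=2, col=3), (row=3, col=2)
  Distance 2: (row=0, col=2), (row=1, col=1), (row=1, col=3), (row=2, col=0), (row=3, col=3)
  Distance 3: (row=0, col=1), (row=0, col=3), (row=1, col=0), (row=1, col=4), (row=3, col=0), (row=3, col=4), (row=4, col=3)  <- goal reached here
One shortest path (3 moves): (row=2, col=2) -> (row=2, col=3) -> (row=1, col=3) -> (row=0, col=3)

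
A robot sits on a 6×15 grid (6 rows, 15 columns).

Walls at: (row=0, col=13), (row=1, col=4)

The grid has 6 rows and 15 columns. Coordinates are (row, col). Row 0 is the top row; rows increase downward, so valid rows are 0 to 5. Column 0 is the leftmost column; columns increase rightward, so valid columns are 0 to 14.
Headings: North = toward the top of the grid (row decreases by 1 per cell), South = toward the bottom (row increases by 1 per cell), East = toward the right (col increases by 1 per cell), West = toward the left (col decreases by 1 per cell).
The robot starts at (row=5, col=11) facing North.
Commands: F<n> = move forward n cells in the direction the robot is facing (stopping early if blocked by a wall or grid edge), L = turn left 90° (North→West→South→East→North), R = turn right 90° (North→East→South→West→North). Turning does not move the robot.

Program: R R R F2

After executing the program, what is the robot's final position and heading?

Answer: Final position: (row=5, col=9), facing West

Derivation:
Start: (row=5, col=11), facing North
  R: turn right, now facing East
  R: turn right, now facing South
  R: turn right, now facing West
  F2: move forward 2, now at (row=5, col=9)
Final: (row=5, col=9), facing West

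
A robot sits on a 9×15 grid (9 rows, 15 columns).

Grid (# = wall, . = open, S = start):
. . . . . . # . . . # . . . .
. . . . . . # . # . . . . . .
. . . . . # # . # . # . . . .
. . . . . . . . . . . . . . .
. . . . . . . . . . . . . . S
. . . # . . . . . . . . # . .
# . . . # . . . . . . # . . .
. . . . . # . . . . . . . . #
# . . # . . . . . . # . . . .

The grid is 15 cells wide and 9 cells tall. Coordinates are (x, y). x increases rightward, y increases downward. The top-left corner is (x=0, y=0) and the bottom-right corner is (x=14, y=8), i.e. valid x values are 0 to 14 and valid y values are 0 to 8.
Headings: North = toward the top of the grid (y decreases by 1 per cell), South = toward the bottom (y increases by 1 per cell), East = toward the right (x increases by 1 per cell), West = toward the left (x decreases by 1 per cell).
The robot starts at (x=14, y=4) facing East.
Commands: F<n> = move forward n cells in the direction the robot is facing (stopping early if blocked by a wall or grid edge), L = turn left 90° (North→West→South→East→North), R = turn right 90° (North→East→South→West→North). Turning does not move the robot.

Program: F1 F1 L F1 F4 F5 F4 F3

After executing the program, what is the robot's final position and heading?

Start: (x=14, y=4), facing East
  F1: move forward 0/1 (blocked), now at (x=14, y=4)
  F1: move forward 0/1 (blocked), now at (x=14, y=4)
  L: turn left, now facing North
  F1: move forward 1, now at (x=14, y=3)
  F4: move forward 3/4 (blocked), now at (x=14, y=0)
  F5: move forward 0/5 (blocked), now at (x=14, y=0)
  F4: move forward 0/4 (blocked), now at (x=14, y=0)
  F3: move forward 0/3 (blocked), now at (x=14, y=0)
Final: (x=14, y=0), facing North

Answer: Final position: (x=14, y=0), facing North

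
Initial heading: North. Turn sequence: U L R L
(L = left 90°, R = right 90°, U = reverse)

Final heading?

Answer: Final heading: East

Derivation:
Start: North
  U (U-turn (180°)) -> South
  L (left (90° counter-clockwise)) -> East
  R (right (90° clockwise)) -> South
  L (left (90° counter-clockwise)) -> East
Final: East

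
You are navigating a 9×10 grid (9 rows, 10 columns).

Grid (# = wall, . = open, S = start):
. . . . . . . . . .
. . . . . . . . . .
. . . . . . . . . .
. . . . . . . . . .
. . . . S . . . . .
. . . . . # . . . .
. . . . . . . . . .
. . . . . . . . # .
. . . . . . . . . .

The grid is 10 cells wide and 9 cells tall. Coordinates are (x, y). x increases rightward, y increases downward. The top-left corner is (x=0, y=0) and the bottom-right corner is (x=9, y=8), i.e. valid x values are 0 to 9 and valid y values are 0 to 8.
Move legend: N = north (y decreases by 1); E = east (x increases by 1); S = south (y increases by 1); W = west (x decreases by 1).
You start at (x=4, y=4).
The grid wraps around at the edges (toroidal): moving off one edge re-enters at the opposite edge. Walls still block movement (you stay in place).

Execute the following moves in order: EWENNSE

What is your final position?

Start: (x=4, y=4)
  E (east): (x=4, y=4) -> (x=5, y=4)
  W (west): (x=5, y=4) -> (x=4, y=4)
  E (east): (x=4, y=4) -> (x=5, y=4)
  N (north): (x=5, y=4) -> (x=5, y=3)
  N (north): (x=5, y=3) -> (x=5, y=2)
  S (south): (x=5, y=2) -> (x=5, y=3)
  E (east): (x=5, y=3) -> (x=6, y=3)
Final: (x=6, y=3)

Answer: Final position: (x=6, y=3)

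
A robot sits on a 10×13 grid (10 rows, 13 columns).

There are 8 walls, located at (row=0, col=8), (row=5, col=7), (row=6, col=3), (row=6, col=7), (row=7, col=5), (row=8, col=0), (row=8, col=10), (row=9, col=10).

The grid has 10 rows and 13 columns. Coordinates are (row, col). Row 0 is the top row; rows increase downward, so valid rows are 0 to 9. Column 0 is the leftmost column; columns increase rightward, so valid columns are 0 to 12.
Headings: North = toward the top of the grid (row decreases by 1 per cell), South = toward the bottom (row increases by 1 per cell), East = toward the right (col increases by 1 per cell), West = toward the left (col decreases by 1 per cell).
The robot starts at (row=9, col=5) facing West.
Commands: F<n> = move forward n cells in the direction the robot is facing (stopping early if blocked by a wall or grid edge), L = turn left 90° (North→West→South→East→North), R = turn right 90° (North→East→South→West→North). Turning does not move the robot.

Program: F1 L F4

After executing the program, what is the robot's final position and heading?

Answer: Final position: (row=9, col=4), facing South

Derivation:
Start: (row=9, col=5), facing West
  F1: move forward 1, now at (row=9, col=4)
  L: turn left, now facing South
  F4: move forward 0/4 (blocked), now at (row=9, col=4)
Final: (row=9, col=4), facing South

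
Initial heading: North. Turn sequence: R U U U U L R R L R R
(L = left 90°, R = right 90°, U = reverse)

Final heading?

Start: North
  R (right (90° clockwise)) -> East
  U (U-turn (180°)) -> West
  U (U-turn (180°)) -> East
  U (U-turn (180°)) -> West
  U (U-turn (180°)) -> East
  L (left (90° counter-clockwise)) -> North
  R (right (90° clockwise)) -> East
  R (right (90° clockwise)) -> South
  L (left (90° counter-clockwise)) -> East
  R (right (90° clockwise)) -> South
  R (right (90° clockwise)) -> West
Final: West

Answer: Final heading: West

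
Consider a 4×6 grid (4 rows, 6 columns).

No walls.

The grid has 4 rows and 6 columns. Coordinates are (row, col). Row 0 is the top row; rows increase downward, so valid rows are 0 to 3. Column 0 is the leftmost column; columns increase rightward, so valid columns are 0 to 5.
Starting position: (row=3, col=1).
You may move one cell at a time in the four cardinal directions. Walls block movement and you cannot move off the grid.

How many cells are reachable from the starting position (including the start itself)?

BFS flood-fill from (row=3, col=1):
  Distance 0: (row=3, col=1)
  Distance 1: (row=2, col=1), (row=3, col=0), (row=3, col=2)
  Distance 2: (row=1, col=1), (row=2, col=0), (row=2, col=2), (row=3, col=3)
  Distance 3: (row=0, col=1), (row=1, col=0), (row=1, col=2), (row=2, col=3), (row=3, col=4)
  Distance 4: (row=0, col=0), (row=0, col=2), (row=1, col=3), (row=2, col=4), (row=3, col=5)
  Distance 5: (row=0, col=3), (row=1, col=4), (row=2, col=5)
  Distance 6: (row=0, col=4), (row=1, col=5)
  Distance 7: (row=0, col=5)
Total reachable: 24 (grid has 24 open cells total)

Answer: Reachable cells: 24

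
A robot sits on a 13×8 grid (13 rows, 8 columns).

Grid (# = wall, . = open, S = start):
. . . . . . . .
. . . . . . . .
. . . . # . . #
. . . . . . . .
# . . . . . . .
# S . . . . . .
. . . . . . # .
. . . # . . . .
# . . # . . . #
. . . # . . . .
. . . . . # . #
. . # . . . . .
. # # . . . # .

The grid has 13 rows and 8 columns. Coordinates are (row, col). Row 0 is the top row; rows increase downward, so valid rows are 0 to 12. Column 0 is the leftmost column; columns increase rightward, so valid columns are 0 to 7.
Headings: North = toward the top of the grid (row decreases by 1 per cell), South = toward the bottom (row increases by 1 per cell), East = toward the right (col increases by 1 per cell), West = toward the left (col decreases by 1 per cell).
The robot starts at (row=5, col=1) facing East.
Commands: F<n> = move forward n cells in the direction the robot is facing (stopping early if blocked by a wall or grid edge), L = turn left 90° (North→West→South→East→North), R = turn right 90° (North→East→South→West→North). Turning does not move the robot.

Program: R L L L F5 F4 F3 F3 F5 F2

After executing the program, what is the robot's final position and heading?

Answer: Final position: (row=5, col=1), facing West

Derivation:
Start: (row=5, col=1), facing East
  R: turn right, now facing South
  L: turn left, now facing East
  L: turn left, now facing North
  L: turn left, now facing West
  F5: move forward 0/5 (blocked), now at (row=5, col=1)
  F4: move forward 0/4 (blocked), now at (row=5, col=1)
  F3: move forward 0/3 (blocked), now at (row=5, col=1)
  F3: move forward 0/3 (blocked), now at (row=5, col=1)
  F5: move forward 0/5 (blocked), now at (row=5, col=1)
  F2: move forward 0/2 (blocked), now at (row=5, col=1)
Final: (row=5, col=1), facing West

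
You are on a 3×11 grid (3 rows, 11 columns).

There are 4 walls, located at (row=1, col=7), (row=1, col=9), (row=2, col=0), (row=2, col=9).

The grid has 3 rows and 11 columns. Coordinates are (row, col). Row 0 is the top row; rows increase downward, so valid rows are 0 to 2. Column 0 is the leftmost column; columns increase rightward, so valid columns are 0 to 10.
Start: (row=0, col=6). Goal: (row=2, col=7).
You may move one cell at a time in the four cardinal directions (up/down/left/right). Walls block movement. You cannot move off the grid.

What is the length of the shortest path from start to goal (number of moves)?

BFS from (row=0, col=6) until reaching (row=2, col=7):
  Distance 0: (row=0, col=6)
  Distance 1: (row=0, col=5), (row=0, col=7), (row=1, col=6)
  Distance 2: (row=0, col=4), (row=0, col=8), (row=1, col=5), (row=2, col=6)
  Distance 3: (row=0, col=3), (row=0, col=9), (row=1, col=4), (row=1, col=8), (row=2, col=5), (row=2, col=7)  <- goal reached here
One shortest path (3 moves): (row=0, col=6) -> (row=1, col=6) -> (row=2, col=6) -> (row=2, col=7)

Answer: Shortest path length: 3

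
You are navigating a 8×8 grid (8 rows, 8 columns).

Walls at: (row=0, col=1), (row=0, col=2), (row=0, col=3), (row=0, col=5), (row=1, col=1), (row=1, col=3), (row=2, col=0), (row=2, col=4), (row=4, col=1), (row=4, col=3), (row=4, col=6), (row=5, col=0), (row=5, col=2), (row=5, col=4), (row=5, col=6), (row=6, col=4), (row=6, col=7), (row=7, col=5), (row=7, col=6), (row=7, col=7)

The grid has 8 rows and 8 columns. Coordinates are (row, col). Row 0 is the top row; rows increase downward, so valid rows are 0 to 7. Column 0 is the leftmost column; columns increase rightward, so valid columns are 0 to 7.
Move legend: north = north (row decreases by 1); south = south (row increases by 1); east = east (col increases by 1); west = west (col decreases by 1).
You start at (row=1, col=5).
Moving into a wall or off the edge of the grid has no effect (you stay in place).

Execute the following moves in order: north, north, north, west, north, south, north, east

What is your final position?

Start: (row=1, col=5)
  [×3]north (north): blocked, stay at (row=1, col=5)
  west (west): (row=1, col=5) -> (row=1, col=4)
  north (north): (row=1, col=4) -> (row=0, col=4)
  south (south): (row=0, col=4) -> (row=1, col=4)
  north (north): (row=1, col=4) -> (row=0, col=4)
  east (east): blocked, stay at (row=0, col=4)
Final: (row=0, col=4)

Answer: Final position: (row=0, col=4)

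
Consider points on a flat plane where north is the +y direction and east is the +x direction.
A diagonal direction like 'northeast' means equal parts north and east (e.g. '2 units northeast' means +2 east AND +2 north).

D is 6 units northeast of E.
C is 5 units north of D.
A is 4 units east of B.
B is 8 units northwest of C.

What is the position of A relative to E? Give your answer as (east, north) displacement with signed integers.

Answer: A is at (east=2, north=19) relative to E.

Derivation:
Place E at the origin (east=0, north=0).
  D is 6 units northeast of E: delta (east=+6, north=+6); D at (east=6, north=6).
  C is 5 units north of D: delta (east=+0, north=+5); C at (east=6, north=11).
  B is 8 units northwest of C: delta (east=-8, north=+8); B at (east=-2, north=19).
  A is 4 units east of B: delta (east=+4, north=+0); A at (east=2, north=19).
Therefore A relative to E: (east=2, north=19).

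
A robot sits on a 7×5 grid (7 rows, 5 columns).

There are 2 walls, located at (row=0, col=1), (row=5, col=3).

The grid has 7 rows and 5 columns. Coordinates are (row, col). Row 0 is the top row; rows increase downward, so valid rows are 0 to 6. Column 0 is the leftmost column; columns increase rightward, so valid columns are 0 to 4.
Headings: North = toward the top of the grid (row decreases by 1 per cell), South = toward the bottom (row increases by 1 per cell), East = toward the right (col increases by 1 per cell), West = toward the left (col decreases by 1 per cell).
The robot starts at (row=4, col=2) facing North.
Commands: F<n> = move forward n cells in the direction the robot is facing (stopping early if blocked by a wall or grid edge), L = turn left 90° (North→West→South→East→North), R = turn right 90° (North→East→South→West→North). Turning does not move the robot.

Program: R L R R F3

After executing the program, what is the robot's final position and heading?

Start: (row=4, col=2), facing North
  R: turn right, now facing East
  L: turn left, now facing North
  R: turn right, now facing East
  R: turn right, now facing South
  F3: move forward 2/3 (blocked), now at (row=6, col=2)
Final: (row=6, col=2), facing South

Answer: Final position: (row=6, col=2), facing South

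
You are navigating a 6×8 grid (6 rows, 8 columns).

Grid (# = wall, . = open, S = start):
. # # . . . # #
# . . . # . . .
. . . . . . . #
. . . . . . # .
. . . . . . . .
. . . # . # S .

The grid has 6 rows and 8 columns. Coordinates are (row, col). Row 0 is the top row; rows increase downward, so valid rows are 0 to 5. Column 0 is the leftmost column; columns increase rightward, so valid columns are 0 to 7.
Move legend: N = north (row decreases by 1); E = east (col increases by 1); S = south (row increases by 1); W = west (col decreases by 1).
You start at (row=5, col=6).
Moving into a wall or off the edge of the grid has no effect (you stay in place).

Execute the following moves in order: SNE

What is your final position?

Start: (row=5, col=6)
  S (south): blocked, stay at (row=5, col=6)
  N (north): (row=5, col=6) -> (row=4, col=6)
  E (east): (row=4, col=6) -> (row=4, col=7)
Final: (row=4, col=7)

Answer: Final position: (row=4, col=7)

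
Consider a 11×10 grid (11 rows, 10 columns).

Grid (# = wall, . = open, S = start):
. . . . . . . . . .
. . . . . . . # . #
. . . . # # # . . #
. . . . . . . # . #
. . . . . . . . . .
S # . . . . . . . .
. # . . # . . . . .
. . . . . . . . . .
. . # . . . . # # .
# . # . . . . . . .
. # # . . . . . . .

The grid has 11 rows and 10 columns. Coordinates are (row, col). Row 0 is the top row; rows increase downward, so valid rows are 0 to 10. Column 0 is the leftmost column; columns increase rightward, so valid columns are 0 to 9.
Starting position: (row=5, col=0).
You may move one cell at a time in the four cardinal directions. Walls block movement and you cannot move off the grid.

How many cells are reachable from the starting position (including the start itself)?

Answer: Reachable cells: 91

Derivation:
BFS flood-fill from (row=5, col=0):
  Distance 0: (row=5, col=0)
  Distance 1: (row=4, col=0), (row=6, col=0)
  Distance 2: (row=3, col=0), (row=4, col=1), (row=7, col=0)
  Distance 3: (row=2, col=0), (row=3, col=1), (row=4, col=2), (row=7, col=1), (row=8, col=0)
  Distance 4: (row=1, col=0), (row=2, col=1), (row=3, col=2), (row=4, col=3), (row=5, col=2), (row=7, col=2), (row=8, col=1)
  Distance 5: (row=0, col=0), (row=1, col=1), (row=2, col=2), (row=3, col=3), (row=4, col=4), (row=5, col=3), (row=6, col=2), (row=7, col=3), (row=9, col=1)
  Distance 6: (row=0, col=1), (row=1, col=2), (row=2, col=3), (row=3, col=4), (row=4, col=5), (row=5, col=4), (row=6, col=3), (row=7, col=4), (row=8, col=3)
  Distance 7: (row=0, col=2), (row=1, col=3), (row=3, col=5), (row=4, col=6), (row=5, col=5), (row=7, col=5), (row=8, col=4), (row=9, col=3)
  Distance 8: (row=0, col=3), (row=1, col=4), (row=3, col=6), (row=4, col=7), (row=5, col=6), (row=6, col=5), (row=7, col=6), (row=8, col=5), (row=9, col=4), (row=10, col=3)
  Distance 9: (row=0, col=4), (row=1, col=5), (row=4, col=8), (row=5, col=7), (row=6, col=6), (row=7, col=7), (row=8, col=6), (row=9, col=5), (row=10, col=4)
  Distance 10: (row=0, col=5), (row=1, col=6), (row=3, col=8), (row=4, col=9), (row=5, col=8), (row=6, col=7), (row=7, col=8), (row=9, col=6), (row=10, col=5)
  Distance 11: (row=0, col=6), (row=2, col=8), (row=5, col=9), (row=6, col=8), (row=7, col=9), (row=9, col=7), (row=10, col=6)
  Distance 12: (row=0, col=7), (row=1, col=8), (row=2, col=7), (row=6, col=9), (row=8, col=9), (row=9, col=8), (row=10, col=7)
  Distance 13: (row=0, col=8), (row=9, col=9), (row=10, col=8)
  Distance 14: (row=0, col=9), (row=10, col=9)
Total reachable: 91 (grid has 92 open cells total)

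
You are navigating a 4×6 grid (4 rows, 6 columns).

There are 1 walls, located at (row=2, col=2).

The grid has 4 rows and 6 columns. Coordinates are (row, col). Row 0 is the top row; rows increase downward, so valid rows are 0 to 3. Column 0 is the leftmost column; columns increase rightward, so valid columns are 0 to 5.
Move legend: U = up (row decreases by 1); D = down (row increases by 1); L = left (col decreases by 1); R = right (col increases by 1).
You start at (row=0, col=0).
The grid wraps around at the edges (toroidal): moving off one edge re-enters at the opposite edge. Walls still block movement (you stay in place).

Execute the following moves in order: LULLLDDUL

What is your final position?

Answer: Final position: (row=0, col=1)

Derivation:
Start: (row=0, col=0)
  L (left): (row=0, col=0) -> (row=0, col=5)
  U (up): (row=0, col=5) -> (row=3, col=5)
  L (left): (row=3, col=5) -> (row=3, col=4)
  L (left): (row=3, col=4) -> (row=3, col=3)
  L (left): (row=3, col=3) -> (row=3, col=2)
  D (down): (row=3, col=2) -> (row=0, col=2)
  D (down): (row=0, col=2) -> (row=1, col=2)
  U (up): (row=1, col=2) -> (row=0, col=2)
  L (left): (row=0, col=2) -> (row=0, col=1)
Final: (row=0, col=1)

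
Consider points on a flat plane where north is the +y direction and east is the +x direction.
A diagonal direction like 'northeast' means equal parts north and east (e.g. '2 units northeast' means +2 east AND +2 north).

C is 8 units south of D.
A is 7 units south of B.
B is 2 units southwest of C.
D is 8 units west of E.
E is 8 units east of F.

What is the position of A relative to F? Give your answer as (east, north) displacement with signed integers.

Answer: A is at (east=-2, north=-17) relative to F.

Derivation:
Place F at the origin (east=0, north=0).
  E is 8 units east of F: delta (east=+8, north=+0); E at (east=8, north=0).
  D is 8 units west of E: delta (east=-8, north=+0); D at (east=0, north=0).
  C is 8 units south of D: delta (east=+0, north=-8); C at (east=0, north=-8).
  B is 2 units southwest of C: delta (east=-2, north=-2); B at (east=-2, north=-10).
  A is 7 units south of B: delta (east=+0, north=-7); A at (east=-2, north=-17).
Therefore A relative to F: (east=-2, north=-17).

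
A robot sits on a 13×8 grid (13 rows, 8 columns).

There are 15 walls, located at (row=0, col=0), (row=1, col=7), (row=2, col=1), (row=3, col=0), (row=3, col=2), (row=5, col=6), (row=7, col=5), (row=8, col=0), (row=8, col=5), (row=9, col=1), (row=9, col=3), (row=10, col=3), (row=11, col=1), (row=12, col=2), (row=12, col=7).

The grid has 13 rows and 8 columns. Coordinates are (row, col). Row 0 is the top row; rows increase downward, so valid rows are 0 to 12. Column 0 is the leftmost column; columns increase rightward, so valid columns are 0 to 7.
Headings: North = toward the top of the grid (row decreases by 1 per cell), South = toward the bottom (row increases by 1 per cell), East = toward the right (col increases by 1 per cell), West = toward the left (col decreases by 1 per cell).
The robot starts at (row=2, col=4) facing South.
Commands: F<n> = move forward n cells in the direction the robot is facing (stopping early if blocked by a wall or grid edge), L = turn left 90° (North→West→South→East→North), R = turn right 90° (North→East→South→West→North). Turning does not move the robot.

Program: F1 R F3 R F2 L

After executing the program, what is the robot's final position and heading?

Answer: Final position: (row=1, col=3), facing West

Derivation:
Start: (row=2, col=4), facing South
  F1: move forward 1, now at (row=3, col=4)
  R: turn right, now facing West
  F3: move forward 1/3 (blocked), now at (row=3, col=3)
  R: turn right, now facing North
  F2: move forward 2, now at (row=1, col=3)
  L: turn left, now facing West
Final: (row=1, col=3), facing West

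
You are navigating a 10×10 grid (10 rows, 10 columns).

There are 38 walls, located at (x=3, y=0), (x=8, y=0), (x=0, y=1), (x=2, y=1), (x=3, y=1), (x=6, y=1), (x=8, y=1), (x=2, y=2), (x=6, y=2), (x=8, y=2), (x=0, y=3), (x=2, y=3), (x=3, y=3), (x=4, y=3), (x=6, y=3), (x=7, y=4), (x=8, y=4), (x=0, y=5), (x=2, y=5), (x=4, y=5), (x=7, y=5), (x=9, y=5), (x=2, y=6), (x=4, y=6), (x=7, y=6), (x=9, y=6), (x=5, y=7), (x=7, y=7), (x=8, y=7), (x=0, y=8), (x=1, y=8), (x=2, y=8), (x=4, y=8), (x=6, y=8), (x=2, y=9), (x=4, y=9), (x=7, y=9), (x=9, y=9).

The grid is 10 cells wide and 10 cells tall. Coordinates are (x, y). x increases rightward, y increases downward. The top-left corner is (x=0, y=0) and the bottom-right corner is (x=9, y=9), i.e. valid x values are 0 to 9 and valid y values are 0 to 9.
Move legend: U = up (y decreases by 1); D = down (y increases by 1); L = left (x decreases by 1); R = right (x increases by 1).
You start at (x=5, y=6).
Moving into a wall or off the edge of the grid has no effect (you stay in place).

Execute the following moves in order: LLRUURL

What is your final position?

Start: (x=5, y=6)
  L (left): blocked, stay at (x=5, y=6)
  L (left): blocked, stay at (x=5, y=6)
  R (right): (x=5, y=6) -> (x=6, y=6)
  U (up): (x=6, y=6) -> (x=6, y=5)
  U (up): (x=6, y=5) -> (x=6, y=4)
  R (right): blocked, stay at (x=6, y=4)
  L (left): (x=6, y=4) -> (x=5, y=4)
Final: (x=5, y=4)

Answer: Final position: (x=5, y=4)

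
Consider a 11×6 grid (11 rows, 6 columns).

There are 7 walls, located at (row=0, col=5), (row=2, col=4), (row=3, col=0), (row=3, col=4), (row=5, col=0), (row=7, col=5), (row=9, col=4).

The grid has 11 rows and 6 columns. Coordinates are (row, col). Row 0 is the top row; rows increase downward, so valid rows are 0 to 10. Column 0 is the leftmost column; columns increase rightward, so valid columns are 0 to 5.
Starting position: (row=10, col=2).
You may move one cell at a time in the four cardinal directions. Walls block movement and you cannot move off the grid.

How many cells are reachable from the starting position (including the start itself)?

BFS flood-fill from (row=10, col=2):
  Distance 0: (row=10, col=2)
  Distance 1: (row=9, col=2), (row=10, col=1), (row=10, col=3)
  Distance 2: (row=8, col=2), (row=9, col=1), (row=9, col=3), (row=10, col=0), (row=10, col=4)
  Distance 3: (row=7, col=2), (row=8, col=1), (row=8, col=3), (row=9, col=0), (row=10, col=5)
  Distance 4: (row=6, col=2), (row=7, col=1), (row=7, col=3), (row=8, col=0), (row=8, col=4), (row=9, col=5)
  Distance 5: (row=5, col=2), (row=6, col=1), (row=6, col=3), (row=7, col=0), (row=7, col=4), (row=8, col=5)
  Distance 6: (row=4, col=2), (row=5, col=1), (row=5, col=3), (row=6, col=0), (row=6, col=4)
  Distance 7: (row=3, col=2), (row=4, col=1), (row=4, col=3), (row=5, col=4), (row=6, col=5)
  Distance 8: (row=2, col=2), (row=3, col=1), (row=3, col=3), (row=4, col=0), (row=4, col=4), (row=5, col=5)
  Distance 9: (row=1, col=2), (row=2, col=1), (row=2, col=3), (row=4, col=5)
  Distance 10: (row=0, col=2), (row=1, col=1), (row=1, col=3), (row=2, col=0), (row=3, col=5)
  Distance 11: (row=0, col=1), (row=0, col=3), (row=1, col=0), (row=1, col=4), (row=2, col=5)
  Distance 12: (row=0, col=0), (row=0, col=4), (row=1, col=5)
Total reachable: 59 (grid has 59 open cells total)

Answer: Reachable cells: 59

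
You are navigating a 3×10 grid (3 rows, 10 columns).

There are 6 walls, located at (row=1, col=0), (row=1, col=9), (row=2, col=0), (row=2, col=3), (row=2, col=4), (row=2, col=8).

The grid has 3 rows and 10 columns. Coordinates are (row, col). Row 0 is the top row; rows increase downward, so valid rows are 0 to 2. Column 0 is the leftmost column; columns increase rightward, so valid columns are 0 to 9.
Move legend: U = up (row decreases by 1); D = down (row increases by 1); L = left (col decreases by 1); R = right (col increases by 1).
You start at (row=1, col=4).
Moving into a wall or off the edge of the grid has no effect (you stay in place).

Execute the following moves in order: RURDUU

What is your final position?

Answer: Final position: (row=0, col=6)

Derivation:
Start: (row=1, col=4)
  R (right): (row=1, col=4) -> (row=1, col=5)
  U (up): (row=1, col=5) -> (row=0, col=5)
  R (right): (row=0, col=5) -> (row=0, col=6)
  D (down): (row=0, col=6) -> (row=1, col=6)
  U (up): (row=1, col=6) -> (row=0, col=6)
  U (up): blocked, stay at (row=0, col=6)
Final: (row=0, col=6)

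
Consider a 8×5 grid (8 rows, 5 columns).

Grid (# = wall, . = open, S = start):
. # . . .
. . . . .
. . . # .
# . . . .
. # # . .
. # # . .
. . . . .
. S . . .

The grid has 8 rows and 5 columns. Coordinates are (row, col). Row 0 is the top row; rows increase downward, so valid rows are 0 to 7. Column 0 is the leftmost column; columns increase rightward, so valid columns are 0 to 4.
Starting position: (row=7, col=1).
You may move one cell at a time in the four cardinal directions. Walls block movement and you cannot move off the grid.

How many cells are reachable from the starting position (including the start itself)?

Answer: Reachable cells: 33

Derivation:
BFS flood-fill from (row=7, col=1):
  Distance 0: (row=7, col=1)
  Distance 1: (row=6, col=1), (row=7, col=0), (row=7, col=2)
  Distance 2: (row=6, col=0), (row=6, col=2), (row=7, col=3)
  Distance 3: (row=5, col=0), (row=6, col=3), (row=7, col=4)
  Distance 4: (row=4, col=0), (row=5, col=3), (row=6, col=4)
  Distance 5: (row=4, col=3), (row=5, col=4)
  Distance 6: (row=3, col=3), (row=4, col=4)
  Distance 7: (row=3, col=2), (row=3, col=4)
  Distance 8: (row=2, col=2), (row=2, col=4), (row=3, col=1)
  Distance 9: (row=1, col=2), (row=1, col=4), (row=2, col=1)
  Distance 10: (row=0, col=2), (row=0, col=4), (row=1, col=1), (row=1, col=3), (row=2, col=0)
  Distance 11: (row=0, col=3), (row=1, col=0)
  Distance 12: (row=0, col=0)
Total reachable: 33 (grid has 33 open cells total)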